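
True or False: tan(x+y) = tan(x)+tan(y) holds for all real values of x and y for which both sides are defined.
False.

Claim: tan(x+y) = tan(x)+tan(y).
Test a specific point where both sides are defined: x = π/4, y = -π/6.
LHS = tan(x+y) ≈ 0.2679
RHS = tan(x)+tan(y) ≈ 0.4226
Since 0.2679 ≠ 0.4226, the equation fails at this point, so it cannot hold for all real values of x and y for which both sides are defined.
The correct formula is tan(x+y) = (tan(x) + tan(y))/(1 - tan(x)tan(y)).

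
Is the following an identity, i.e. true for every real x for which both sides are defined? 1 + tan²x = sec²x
Yes, this is an identity.

Claim: 1 + tan²x = sec²x.
Reasoning: Start from sin²x + cos²x = 1 and divide every term by cos²x (allowed wherever tan x and sec x are defined): tan²x + 1 = 1/cos²x = sec²x.
So the two sides agree for every real x for which both sides are defined.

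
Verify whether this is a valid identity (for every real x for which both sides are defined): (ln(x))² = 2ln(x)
No, this is NOT an identity.

Claim: (ln(x))² = 2ln(x).
Test a specific point where both sides are defined: x = 3/2.
LHS = (ln(x))² ≈ 0.1644
RHS = 2ln(x) ≈ 0.8109
Since 0.1644 ≠ 0.8109, the equation fails at this point, so it cannot hold for every real x for which both sides are defined.
2ln(x) equals ln(x²), which is not the same as (ln x)².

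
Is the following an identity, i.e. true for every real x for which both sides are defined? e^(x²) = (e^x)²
Claim: e^(x²) = (e^x)².
Test a specific point where both sides are defined: x = 3/2.
LHS = e^(x²) ≈ 9.4877
RHS = (e^x)² ≈ 20.0855
Since 9.4877 ≠ 20.0855, the equation fails at this point, so it cannot hold for every real x for which both sides are defined.
(e^x)² = e^(2x), and 2x ≠ x² in general.

Conclusion: No, this is NOT an identity.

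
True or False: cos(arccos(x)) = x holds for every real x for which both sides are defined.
True.

Claim: cos(arccos(x)) = x.
Reasoning: For -1 ≤ x ≤ 1 (where arccos is defined), arccos(x) is by definition an angle whose cosine equals x. Taking the cosine of that angle returns x. (Note the other order, arccos(cos x) = x, is NOT an identity.)
So the two sides agree for every real x for which both sides are defined.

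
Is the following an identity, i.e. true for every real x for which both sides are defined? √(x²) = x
No, this is NOT an identity.

Claim: √(x²) = x.
Test a specific point where both sides are defined: x = -3.
LHS = √(x²) ≈ 3.0000
RHS = x ≈ -3.0000
Since 3.0000 ≠ -3.0000, the equation fails at this point, so it cannot hold for every real x for which both sides are defined.
√(x²) = |x|, which differs from x whenever x < 0 (both sides are defined for every real x).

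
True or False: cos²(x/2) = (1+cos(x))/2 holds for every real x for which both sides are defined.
True.

Claim: cos²(x/2) = (1+cos(x))/2.
Reasoning: Use cos(2θ) = 2cos²θ - 1 with θ = x/2: cos(x) = 2cos²(x/2) - 1. Solving for cos²(x/2) gives (1 + cos(x))/2.
So the two sides agree for every real x for which both sides are defined.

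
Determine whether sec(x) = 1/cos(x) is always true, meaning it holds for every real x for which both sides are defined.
Yes, this is an identity.

Claim: sec(x) = 1/cos(x).
Reasoning: sec(x) is by definition the reciprocal of cos(x), wherever cos(x) ≠ 0.
So the two sides agree for every real x for which both sides are defined.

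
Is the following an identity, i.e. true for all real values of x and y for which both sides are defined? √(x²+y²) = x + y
Claim: √(x²+y²) = x + y.
Test a specific point where both sides are defined: x = -1, y = 1/2.
LHS = √(x²+y²) ≈ 1.1180
RHS = x + y ≈ -0.5000
Since 1.1180 ≠ -0.5000, the equation fails at this point, so it cannot hold for all real values of x and y for which both sides are defined.
(x+y)² = x² + 2xy + y², not x² + y², so the square root does not split this way.

Conclusion: No, this is NOT an identity.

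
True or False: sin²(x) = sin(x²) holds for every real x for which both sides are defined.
Claim: sin²(x) = sin(x²).
Test a specific point where both sides are defined: x = -π/6.
LHS = sin²(x) ≈ 0.2500
RHS = sin(x²) ≈ 0.2707
Since 0.2500 ≠ 0.2707, the equation fails at this point, so it cannot hold for every real x for which both sides are defined.
sin²(x) means (sin x)², squaring the output; sin(x²) squares the input. These are different functions.

Conclusion: False.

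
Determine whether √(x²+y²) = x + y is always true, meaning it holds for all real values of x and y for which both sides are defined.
No, this is NOT an identity.

Claim: √(x²+y²) = x + y.
Test a specific point where both sides are defined: x = 3/2, y = 1.
LHS = √(x²+y²) ≈ 1.8028
RHS = x + y ≈ 2.5000
Since 1.8028 ≠ 2.5000, the equation fails at this point, so it cannot hold for all real values of x and y for which both sides are defined.
(x+y)² = x² + 2xy + y², not x² + y², so the square root does not split this way.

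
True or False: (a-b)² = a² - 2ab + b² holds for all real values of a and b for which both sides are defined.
Claim: (a-b)² = a² - 2ab + b².
Reasoning: Expand: (a-b)² = (a-b)(a-b) = a·a - a·b - b·a + b·b = a² - 2ab + b².
So the two sides agree for all real values of a and b for which both sides are defined.

Conclusion: True.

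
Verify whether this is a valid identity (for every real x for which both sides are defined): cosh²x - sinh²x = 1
Claim: cosh²x - sinh²x = 1.
Reasoning: With cosh(x) = (e^x + e^-x)/2 and sinh(x) = (e^x - e^-x)/2: cosh²x = (e^(2x) + 2 + e^(-2x))/4 and sinh²x = (e^(2x) - 2 + e^(-2x))/4. Subtracting leaves 4/4 = 1.
So the two sides agree for every real x for which both sides are defined.

Conclusion: Yes, this is an identity.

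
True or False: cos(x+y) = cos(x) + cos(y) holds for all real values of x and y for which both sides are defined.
Claim: cos(x+y) = cos(x) + cos(y).
Test a specific point where both sides are defined: x = 2π/3, y = 3π/4.
LHS = cos(x+y) ≈ -0.2588
RHS = cos(x) + cos(y) ≈ -1.2071
Since -0.2588 ≠ -1.2071, the equation fails at this point, so it cannot hold for all real values of x and y for which both sides are defined.
The correct expansion is cos(x+y) = cos(x)cos(y) - sin(x)sin(y); cosine is not additive.

Conclusion: False.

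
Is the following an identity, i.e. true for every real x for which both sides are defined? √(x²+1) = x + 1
Claim: √(x²+1) = x + 1.
Test a specific point where both sides are defined: x = -2.
LHS = √(x²+1) ≈ 2.2361
RHS = x + 1 ≈ -1.0000
Since 2.2361 ≠ -1.0000, the equation fails at this point, so it cannot hold for every real x for which both sides are defined.
(x+1)² = x² + 2x + 1 ≠ x² + 1 unless x = 0.

Conclusion: No, this is NOT an identity.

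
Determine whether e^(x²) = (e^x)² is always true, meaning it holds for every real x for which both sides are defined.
No, this is NOT an identity.

Claim: e^(x²) = (e^x)².
Test a specific point where both sides are defined: x = 3.
LHS = e^(x²) ≈ 8103.0839
RHS = (e^x)² ≈ 403.4288
Since 8103.0839 ≠ 403.4288, the equation fails at this point, so it cannot hold for every real x for which both sides are defined.
(e^x)² = e^(2x), and 2x ≠ x² in general.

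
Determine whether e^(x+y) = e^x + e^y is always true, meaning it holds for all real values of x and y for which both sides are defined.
No, this is NOT an identity.

Claim: e^(x+y) = e^x + e^y.
Test a specific point where both sides are defined: x = -3, y = 4.
LHS = e^(x+y) ≈ 2.7183
RHS = e^x + e^y ≈ 54.6479
Since 2.7183 ≠ 54.6479, the equation fails at this point, so it cannot hold for all real values of x and y for which both sides are defined.
The correct rule is e^(x+y) = e^x · e^y (a product, not a sum).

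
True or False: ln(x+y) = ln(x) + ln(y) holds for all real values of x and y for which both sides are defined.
Claim: ln(x+y) = ln(x) + ln(y).
Test a specific point where both sides are defined: x = 5, y = 1/2.
LHS = ln(x+y) ≈ 1.7047
RHS = ln(x) + ln(y) ≈ 0.9163
Since 1.7047 ≠ 0.9163, the equation fails at this point, so it cannot hold for all real values of x and y for which both sides are defined.
ln(x) + ln(y) = ln(xy), not ln(x+y).

Conclusion: False.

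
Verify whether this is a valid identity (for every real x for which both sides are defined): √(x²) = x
No, this is NOT an identity.

Claim: √(x²) = x.
Test a specific point where both sides are defined: x = -2.
LHS = √(x²) ≈ 2.0000
RHS = x ≈ -2.0000
Since 2.0000 ≠ -2.0000, the equation fails at this point, so it cannot hold for every real x for which both sides are defined.
√(x²) = |x|, which differs from x whenever x < 0 (both sides are defined for every real x).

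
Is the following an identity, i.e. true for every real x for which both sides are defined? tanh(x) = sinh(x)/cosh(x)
Yes, this is an identity.

Claim: tanh(x) = sinh(x)/cosh(x).
Reasoning: tanh(x) is defined as sinh(x)/cosh(x) = (e^x - e^-x)/(e^x + e^-x); cosh(x) ≥ 1 is never zero, so this holds for every real x.
So the two sides agree for every real x for which both sides are defined.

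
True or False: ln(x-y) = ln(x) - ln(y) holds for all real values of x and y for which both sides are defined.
False.

Claim: ln(x-y) = ln(x) - ln(y).
Test a specific point where both sides are defined: x = 1, y = 1/2.
LHS = ln(x-y) ≈ -0.6931
RHS = ln(x) - ln(y) ≈ 0.6931
Since -0.6931 ≠ 0.6931, the equation fails at this point, so it cannot hold for all real values of x and y for which both sides are defined.
ln(x) - ln(y) = ln(x/y), not ln(x-y).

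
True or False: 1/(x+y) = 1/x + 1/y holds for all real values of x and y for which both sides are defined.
False.

Claim: 1/(x+y) = 1/x + 1/y.
Test a specific point where both sides are defined: x = 1, y = 3/2.
LHS = 1/(x+y) ≈ 0.4000
RHS = 1/x + 1/y ≈ 1.6667
Since 0.4000 ≠ 1.6667, the equation fails at this point, so it cannot hold for all real values of x and y for which both sides are defined.
1/x + 1/y = (x+y)/(xy), which is not 1/(x+y).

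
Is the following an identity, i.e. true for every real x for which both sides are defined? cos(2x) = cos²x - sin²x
Yes, this is an identity.

Claim: cos(2x) = cos²x - sin²x.
Reasoning: Put y = x in the addition formula cos(x+y) = cos(x)cos(y) - sin(x)sin(y): cos(2x) = cos²x - sin²x.
So the two sides agree for every real x for which both sides are defined.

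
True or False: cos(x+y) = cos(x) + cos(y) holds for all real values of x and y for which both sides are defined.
Claim: cos(x+y) = cos(x) + cos(y).
Test a specific point where both sides are defined: x = π/6, y = -π/4.
LHS = cos(x+y) ≈ 0.9659
RHS = cos(x) + cos(y) ≈ 1.5731
Since 0.9659 ≠ 1.5731, the equation fails at this point, so it cannot hold for all real values of x and y for which both sides are defined.
The correct expansion is cos(x+y) = cos(x)cos(y) - sin(x)sin(y); cosine is not additive.

Conclusion: False.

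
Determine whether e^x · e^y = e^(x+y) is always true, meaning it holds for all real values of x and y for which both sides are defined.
Claim: e^x · e^y = e^(x+y).
Reasoning: This is the law of exponents for a common base: multiplying powers adds exponents. E.g. from the series, (Σ x^j/j!)(Σ y^k/k!) = Σ_m (Σ_{j+k=m} x^j y^k/(j!k!)) = Σ_m (x+y)^m/m! by the binomial theorem.
So the two sides agree for all real values of x and y for which both sides are defined.

Conclusion: Yes, this is an identity.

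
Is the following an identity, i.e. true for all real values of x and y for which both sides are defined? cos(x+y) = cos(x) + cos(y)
Claim: cos(x+y) = cos(x) + cos(y).
Test a specific point where both sides are defined: x = π/2, y = -π/6.
LHS = cos(x+y) ≈ 0.5000
RHS = cos(x) + cos(y) ≈ 0.8660
Since 0.5000 ≠ 0.8660, the equation fails at this point, so it cannot hold for all real values of x and y for which both sides are defined.
The correct expansion is cos(x+y) = cos(x)cos(y) - sin(x)sin(y); cosine is not additive.

Conclusion: No, this is NOT an identity.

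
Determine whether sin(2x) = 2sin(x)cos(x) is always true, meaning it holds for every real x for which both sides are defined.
Yes, this is an identity.

Claim: sin(2x) = 2sin(x)cos(x).
Reasoning: Put y = x in the addition formula sin(x+y) = sin(x)cos(y) + cos(x)sin(y): sin(2x) = sin(x)cos(x) + cos(x)sin(x) = 2sin(x)cos(x).
So the two sides agree for every real x for which both sides are defined.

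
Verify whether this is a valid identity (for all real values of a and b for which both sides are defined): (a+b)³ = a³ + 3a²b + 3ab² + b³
Yes, this is an identity.

Claim: (a+b)³ = a³ + 3a²b + 3ab² + b³.
Reasoning: (a+b)³ = (a+b)(a+b)² = (a+b)(a² + 2ab + b²) = a³ + 2a²b + ab² + a²b + 2ab² + b³ = a³ + 3a²b + 3ab² + b³.
So the two sides agree for all real values of a and b for which both sides are defined.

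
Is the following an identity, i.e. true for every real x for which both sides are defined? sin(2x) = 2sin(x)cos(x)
Yes, this is an identity.

Claim: sin(2x) = 2sin(x)cos(x).
Reasoning: Put y = x in the addition formula sin(x+y) = sin(x)cos(y) + cos(x)sin(y): sin(2x) = sin(x)cos(x) + cos(x)sin(x) = 2sin(x)cos(x).
So the two sides agree for every real x for which both sides are defined.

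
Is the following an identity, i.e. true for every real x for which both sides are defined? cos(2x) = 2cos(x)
No, this is NOT an identity.

Claim: cos(2x) = 2cos(x).
Test a specific point where both sides are defined: x = π/2.
LHS = cos(2x) ≈ -1.0000
RHS = 2cos(x) ≈ 0.0000
Since -1.0000 ≠ 0.0000, the equation fails at this point, so it cannot hold for every real x for which both sides are defined.
The correct double-angle formula is cos(2x) = cos²x - sin²x.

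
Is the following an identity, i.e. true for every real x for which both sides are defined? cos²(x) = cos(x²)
No, this is NOT an identity.

Claim: cos²(x) = cos(x²).
Test a specific point where both sides are defined: x = -π/4.
LHS = cos²(x) ≈ 0.5000
RHS = cos(x²) ≈ 0.8157
Since 0.5000 ≠ 0.8157, the equation fails at this point, so it cannot hold for every real x for which both sides are defined.
cos²(x) means (cos x)², squaring the output; cos(x²) squares the input. These are different functions.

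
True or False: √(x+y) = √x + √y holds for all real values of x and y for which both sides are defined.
Claim: √(x+y) = √x + √y.
Test a specific point where both sides are defined: x = 5, y = 1/2.
LHS = √(x+y) ≈ 2.3452
RHS = √x + √y ≈ 2.9432
Since 2.3452 ≠ 2.9432, the equation fails at this point, so it cannot hold for all real values of x and y for which both sides are defined.
Squaring the right side gives x + 2√(xy) + y, not x + y.

Conclusion: False.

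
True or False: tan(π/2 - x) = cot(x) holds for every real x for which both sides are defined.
True.

Claim: tan(π/2 - x) = cot(x).
Reasoning: tan(π/2 - x) = sin(π/2 - x)/cos(π/2 - x) = cos(x)/sin(x) = cot(x), using the cofunction identities sin(π/2 - x) = cos(x) and cos(π/2 - x) = sin(x).
So the two sides agree for every real x for which both sides are defined.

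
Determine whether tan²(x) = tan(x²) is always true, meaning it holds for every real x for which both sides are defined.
Claim: tan²(x) = tan(x²).
Test a specific point where both sides are defined: x = -π/6.
LHS = tan²(x) ≈ 0.3333
RHS = tan(x²) ≈ 0.2812
Since 0.3333 ≠ 0.2812, the equation fails at this point, so it cannot hold for every real x for which both sides are defined.
tan²(x) means (tan x)², squaring the output; tan(x²) squares the input. These are different functions.

Conclusion: No, this is NOT an identity.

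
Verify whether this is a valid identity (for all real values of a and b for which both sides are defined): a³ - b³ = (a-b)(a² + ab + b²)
Yes, this is an identity.

Claim: a³ - b³ = (a-b)(a² + ab + b²).
Reasoning: Expand the right side: (a-b)(a² + ab + b²) = a³ + a²b + ab² - a²b - ab² - b³ = a³ - b³ (the middle terms cancel in pairs).
So the two sides agree for all real values of a and b for which both sides are defined.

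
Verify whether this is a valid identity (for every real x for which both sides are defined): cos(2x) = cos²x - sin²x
Yes, this is an identity.

Claim: cos(2x) = cos²x - sin²x.
Reasoning: Put y = x in the addition formula cos(x+y) = cos(x)cos(y) - sin(x)sin(y): cos(2x) = cos²x - sin²x.
So the two sides agree for every real x for which both sides are defined.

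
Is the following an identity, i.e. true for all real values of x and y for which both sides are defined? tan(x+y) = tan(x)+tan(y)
Claim: tan(x+y) = tan(x)+tan(y).
Test a specific point where both sides are defined: x = π/4, y = -π/3.
LHS = tan(x+y) ≈ -0.2679
RHS = tan(x)+tan(y) ≈ -0.7321
Since -0.2679 ≠ -0.7321, the equation fails at this point, so it cannot hold for all real values of x and y for which both sides are defined.
The correct formula is tan(x+y) = (tan(x) + tan(y))/(1 - tan(x)tan(y)).

Conclusion: No, this is NOT an identity.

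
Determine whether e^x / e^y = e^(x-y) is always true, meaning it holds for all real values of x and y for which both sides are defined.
Claim: e^x / e^y = e^(x-y).
Reasoning: 1/e^y = e^(-y), so e^x / e^y = e^x · e^(-y) = e^(x + (-y)) = e^(x-y) by the product rule for exponents.
So the two sides agree for all real values of x and y for which both sides are defined.

Conclusion: Yes, this is an identity.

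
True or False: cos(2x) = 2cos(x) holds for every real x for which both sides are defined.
Claim: cos(2x) = 2cos(x).
Test a specific point where both sides are defined: x = -π/4.
LHS = cos(2x) ≈ 0.0000
RHS = 2cos(x) ≈ 1.4142
Since 0.0000 ≠ 1.4142, the equation fails at this point, so it cannot hold for every real x for which both sides are defined.
The correct double-angle formula is cos(2x) = cos²x - sin²x.

Conclusion: False.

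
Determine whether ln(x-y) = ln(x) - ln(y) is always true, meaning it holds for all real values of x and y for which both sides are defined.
Claim: ln(x-y) = ln(x) - ln(y).
Test a specific point where both sides are defined: x = 3/2, y = 1/2.
LHS = ln(x-y) ≈ 0.0000
RHS = ln(x) - ln(y) ≈ 1.0986
Since 0.0000 ≠ 1.0986, the equation fails at this point, so it cannot hold for all real values of x and y for which both sides are defined.
ln(x) - ln(y) = ln(x/y), not ln(x-y).

Conclusion: No, this is NOT an identity.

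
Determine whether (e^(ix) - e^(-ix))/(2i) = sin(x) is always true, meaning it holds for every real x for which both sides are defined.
Yes, this is an identity.

Claim: (e^(ix) - e^(-ix))/(2i) = sin(x).
Reasoning: By Euler's formula e^(ix) = cos(x) + i·sin(x) and e^(-ix) = cos(x) - i·sin(x). Subtracting cancels the cosine terms: e^(ix) - e^(-ix) = 2i·sin(x); divide by 2i.
So the two sides agree for every real x for which both sides are defined.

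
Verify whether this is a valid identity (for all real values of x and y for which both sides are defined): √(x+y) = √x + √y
Claim: √(x+y) = √x + √y.
Test a specific point where both sides are defined: x = 3, y = 1.
LHS = √(x+y) ≈ 2.0000
RHS = √x + √y ≈ 2.7321
Since 2.0000 ≠ 2.7321, the equation fails at this point, so it cannot hold for all real values of x and y for which both sides are defined.
Squaring the right side gives x + 2√(xy) + y, not x + y.

Conclusion: No, this is NOT an identity.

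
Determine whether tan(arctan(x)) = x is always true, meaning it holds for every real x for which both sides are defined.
Claim: tan(arctan(x)) = x.
Reasoning: For every real x, arctan(x) is by definition the angle in (-π/2, π/2) whose tangent equals x. Taking the tangent of that angle returns x.
So the two sides agree for every real x for which both sides are defined.

Conclusion: Yes, this is an identity.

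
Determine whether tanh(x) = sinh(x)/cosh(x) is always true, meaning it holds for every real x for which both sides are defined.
Yes, this is an identity.

Claim: tanh(x) = sinh(x)/cosh(x).
Reasoning: tanh(x) is defined as sinh(x)/cosh(x) = (e^x - e^-x)/(e^x + e^-x); cosh(x) ≥ 1 is never zero, so this holds for every real x.
So the two sides agree for every real x for which both sides are defined.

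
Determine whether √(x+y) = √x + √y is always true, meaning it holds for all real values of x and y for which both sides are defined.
No, this is NOT an identity.

Claim: √(x+y) = √x + √y.
Test a specific point where both sides are defined: x = 5, y = 1/2.
LHS = √(x+y) ≈ 2.3452
RHS = √x + √y ≈ 2.9432
Since 2.3452 ≠ 2.9432, the equation fails at this point, so it cannot hold for all real values of x and y for which both sides are defined.
Squaring the right side gives x + 2√(xy) + y, not x + y.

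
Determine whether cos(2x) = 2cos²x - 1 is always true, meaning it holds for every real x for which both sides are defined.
Claim: cos(2x) = 2cos²x - 1.
Reasoning: cos(2x) = cos²x - sin²x. Replace sin²x by 1 - cos²x: cos²x - (1 - cos²x) = 2cos²x - 1.
So the two sides agree for every real x for which both sides are defined.

Conclusion: Yes, this is an identity.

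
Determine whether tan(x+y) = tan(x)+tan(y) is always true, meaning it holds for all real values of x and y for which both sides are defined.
Claim: tan(x+y) = tan(x)+tan(y).
Test a specific point where both sides are defined: x = -π/4, y = 2π/3.
LHS = tan(x+y) ≈ 3.7321
RHS = tan(x)+tan(y) ≈ -2.7321
Since 3.7321 ≠ -2.7321, the equation fails at this point, so it cannot hold for all real values of x and y for which both sides are defined.
The correct formula is tan(x+y) = (tan(x) + tan(y))/(1 - tan(x)tan(y)).

Conclusion: No, this is NOT an identity.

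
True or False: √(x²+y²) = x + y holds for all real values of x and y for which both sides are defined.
False.

Claim: √(x²+y²) = x + y.
Test a specific point where both sides are defined: x = 3, y = -3.
LHS = √(x²+y²) ≈ 4.2426
RHS = x + y ≈ 0.0000
Since 4.2426 ≠ 0.0000, the equation fails at this point, so it cannot hold for all real values of x and y for which both sides are defined.
(x+y)² = x² + 2xy + y², not x² + y², so the square root does not split this way.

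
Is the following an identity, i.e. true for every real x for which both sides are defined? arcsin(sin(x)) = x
Claim: arcsin(sin(x)) = x.
Test a specific point where both sides are defined: x = 2π/3.
LHS = arcsin(sin(x)) ≈ 1.0472
RHS = x ≈ 2.0944
Since 1.0472 ≠ 2.0944, the equation fails at this point, so it cannot hold for every real x for which both sides are defined.
arcsin only returns values in [-π/2, π/2], so arcsin(sin(x)) = x holds only for x in that interval, not for all real x.

Conclusion: No, this is NOT an identity.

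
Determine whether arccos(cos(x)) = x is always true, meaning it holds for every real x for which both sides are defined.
Claim: arccos(cos(x)) = x.
Test a specific point where both sides are defined: x = -π/6.
LHS = arccos(cos(x)) ≈ 0.5236
RHS = x ≈ -0.5236
Since 0.5236 ≠ -0.5236, the equation fails at this point, so it cannot hold for every real x for which both sides are defined.
arccos only returns values in [0, π], so arccos(cos(x)) = x holds only for x in that interval, not for all real x.

Conclusion: No, this is NOT an identity.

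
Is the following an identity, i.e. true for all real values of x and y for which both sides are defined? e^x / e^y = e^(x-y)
Claim: e^x / e^y = e^(x-y).
Reasoning: 1/e^y = e^(-y), so e^x / e^y = e^x · e^(-y) = e^(x + (-y)) = e^(x-y) by the product rule for exponents.
So the two sides agree for all real values of x and y for which both sides are defined.

Conclusion: Yes, this is an identity.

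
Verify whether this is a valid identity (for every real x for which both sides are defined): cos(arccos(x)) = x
Yes, this is an identity.

Claim: cos(arccos(x)) = x.
Reasoning: For -1 ≤ x ≤ 1 (where arccos is defined), arccos(x) is by definition an angle whose cosine equals x. Taking the cosine of that angle returns x. (Note the other order, arccos(cos x) = x, is NOT an identity.)
So the two sides agree for every real x for which both sides are defined.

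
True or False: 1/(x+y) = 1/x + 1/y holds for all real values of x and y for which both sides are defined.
Claim: 1/(x+y) = 1/x + 1/y.
Test a specific point where both sides are defined: x = 3, y = -2.
LHS = 1/(x+y) ≈ 1.0000
RHS = 1/x + 1/y ≈ -0.1667
Since 1.0000 ≠ -0.1667, the equation fails at this point, so it cannot hold for all real values of x and y for which both sides are defined.
1/x + 1/y = (x+y)/(xy), which is not 1/(x+y).

Conclusion: False.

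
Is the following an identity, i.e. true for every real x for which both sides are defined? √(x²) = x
No, this is NOT an identity.

Claim: √(x²) = x.
Test a specific point where both sides are defined: x = -3.
LHS = √(x²) ≈ 3.0000
RHS = x ≈ -3.0000
Since 3.0000 ≠ -3.0000, the equation fails at this point, so it cannot hold for every real x for which both sides are defined.
√(x²) = |x|, which differs from x whenever x < 0 (both sides are defined for every real x).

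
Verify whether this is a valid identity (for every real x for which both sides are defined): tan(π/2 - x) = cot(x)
Claim: tan(π/2 - x) = cot(x).
Reasoning: tan(π/2 - x) = sin(π/2 - x)/cos(π/2 - x) = cos(x)/sin(x) = cot(x), using the cofunction identities sin(π/2 - x) = cos(x) and cos(π/2 - x) = sin(x).
So the two sides agree for every real x for which both sides are defined.

Conclusion: Yes, this is an identity.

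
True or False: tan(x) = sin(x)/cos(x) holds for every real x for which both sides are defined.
Claim: tan(x) = sin(x)/cos(x).
Reasoning: For an angle x whose terminal point on the unit circle is (cos x, sin x), tan(x) is defined as the ratio (second coordinate)/(first coordinate) = sin(x)/cos(x), wherever cos(x) ≠ 0.
So the two sides agree for every real x for which both sides are defined.

Conclusion: True.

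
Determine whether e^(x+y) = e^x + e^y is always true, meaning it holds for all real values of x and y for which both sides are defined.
No, this is NOT an identity.

Claim: e^(x+y) = e^x + e^y.
Test a specific point where both sides are defined: x = 5, y = 1.
LHS = e^(x+y) ≈ 403.4288
RHS = e^x + e^y ≈ 151.1314
Since 403.4288 ≠ 151.1314, the equation fails at this point, so it cannot hold for all real values of x and y for which both sides are defined.
The correct rule is e^(x+y) = e^x · e^y (a product, not a sum).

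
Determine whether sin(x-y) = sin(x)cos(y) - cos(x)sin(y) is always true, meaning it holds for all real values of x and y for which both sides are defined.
Claim: sin(x-y) = sin(x)cos(y) - cos(x)sin(y).
Reasoning: Replace y by -y in sin(x+y) = sin(x)cos(y) + cos(x)sin(y) and use cos(-y) = cos(y), sin(-y) = -sin(y): sin(x-y) = sin(x)cos(y) - cos(x)sin(y).
So the two sides agree for all real values of x and y for which both sides are defined.

Conclusion: Yes, this is an identity.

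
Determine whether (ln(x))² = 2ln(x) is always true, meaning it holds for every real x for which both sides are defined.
Claim: (ln(x))² = 2ln(x).
Test a specific point where both sides are defined: x = 2.
LHS = (ln(x))² ≈ 0.4805
RHS = 2ln(x) ≈ 1.3863
Since 0.4805 ≠ 1.3863, the equation fails at this point, so it cannot hold for every real x for which both sides are defined.
2ln(x) equals ln(x²), which is not the same as (ln x)².

Conclusion: No, this is NOT an identity.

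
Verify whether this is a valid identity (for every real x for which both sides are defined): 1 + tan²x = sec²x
Yes, this is an identity.

Claim: 1 + tan²x = sec²x.
Reasoning: Start from sin²x + cos²x = 1 and divide every term by cos²x (allowed wherever tan x and sec x are defined): tan²x + 1 = 1/cos²x = sec²x.
So the two sides agree for every real x for which both sides are defined.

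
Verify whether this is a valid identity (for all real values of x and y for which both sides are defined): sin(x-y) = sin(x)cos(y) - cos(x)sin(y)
Claim: sin(x-y) = sin(x)cos(y) - cos(x)sin(y).
Reasoning: Replace y by -y in sin(x+y) = sin(x)cos(y) + cos(x)sin(y) and use cos(-y) = cos(y), sin(-y) = -sin(y): sin(x-y) = sin(x)cos(y) - cos(x)sin(y).
So the two sides agree for all real values of x and y for which both sides are defined.

Conclusion: Yes, this is an identity.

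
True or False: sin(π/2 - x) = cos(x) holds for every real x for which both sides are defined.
Claim: sin(π/2 - x) = cos(x).
Reasoning: Use sin(u - v) = sin(u)cos(v) - cos(u)sin(v) with u = π/2, v = x: sin(π/2)cos(x) - cos(π/2)sin(x) = 1·cos(x) - 0·sin(x) = cos(x).
So the two sides agree for every real x for which both sides are defined.

Conclusion: True.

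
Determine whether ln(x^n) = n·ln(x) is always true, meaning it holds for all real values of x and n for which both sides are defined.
Yes, this is an identity.

Claim: ln(x^n) = n·ln(x).
Reasoning: The right side requires x > 0. For x > 0, x^n = (e^(ln x))^n = e^(n·ln x), so taking ln of both sides gives ln(x^n) = n·ln(x).
So the two sides agree for all real values of x and n for which both sides are defined.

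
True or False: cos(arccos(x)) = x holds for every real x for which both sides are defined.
Claim: cos(arccos(x)) = x.
Reasoning: For -1 ≤ x ≤ 1 (where arccos is defined), arccos(x) is by definition an angle whose cosine equals x. Taking the cosine of that angle returns x. (Note the other order, arccos(cos x) = x, is NOT an identity.)
So the two sides agree for every real x for which both sides are defined.

Conclusion: True.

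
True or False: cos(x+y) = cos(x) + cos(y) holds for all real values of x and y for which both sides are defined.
Claim: cos(x+y) = cos(x) + cos(y).
Test a specific point where both sides are defined: x = -π/2, y = π/6.
LHS = cos(x+y) ≈ 0.5000
RHS = cos(x) + cos(y) ≈ 0.8660
Since 0.5000 ≠ 0.8660, the equation fails at this point, so it cannot hold for all real values of x and y for which both sides are defined.
The correct expansion is cos(x+y) = cos(x)cos(y) - sin(x)sin(y); cosine is not additive.

Conclusion: False.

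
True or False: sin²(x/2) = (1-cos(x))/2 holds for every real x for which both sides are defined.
Claim: sin²(x/2) = (1-cos(x))/2.
Reasoning: Use cos(2θ) = 1 - 2sin²θ with θ = x/2: cos(x) = 1 - 2sin²(x/2). Solving for sin²(x/2) gives (1 - cos(x))/2.
So the two sides agree for every real x for which both sides are defined.

Conclusion: True.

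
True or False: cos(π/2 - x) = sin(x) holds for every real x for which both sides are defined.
True.

Claim: cos(π/2 - x) = sin(x).
Reasoning: Use cos(u - v) = cos(u)cos(v) + sin(u)sin(v) with u = π/2, v = x: cos(π/2)cos(x) + sin(π/2)sin(x) = 0·cos(x) + 1·sin(x) = sin(x).
So the two sides agree for every real x for which both sides are defined.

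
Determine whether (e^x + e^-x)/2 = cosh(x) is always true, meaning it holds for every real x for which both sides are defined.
Claim: (e^x + e^-x)/2 = cosh(x).
Reasoning: This is exactly the definition of the hyperbolic cosine: cosh(x) := (e^x + e^-x)/2.
So the two sides agree for every real x for which both sides are defined.

Conclusion: Yes, this is an identity.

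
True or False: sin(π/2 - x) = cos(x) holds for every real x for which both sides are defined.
Claim: sin(π/2 - x) = cos(x).
Reasoning: Use sin(u - v) = sin(u)cos(v) - cos(u)sin(v) with u = π/2, v = x: sin(π/2)cos(x) - cos(π/2)sin(x) = 1·cos(x) - 0·sin(x) = cos(x).
So the two sides agree for every real x for which both sides are defined.

Conclusion: True.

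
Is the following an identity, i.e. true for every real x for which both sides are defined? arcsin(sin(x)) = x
Claim: arcsin(sin(x)) = x.
Test a specific point where both sides are defined: x = 3π/4.
LHS = arcsin(sin(x)) ≈ 0.7854
RHS = x ≈ 2.3562
Since 0.7854 ≠ 2.3562, the equation fails at this point, so it cannot hold for every real x for which both sides are defined.
arcsin only returns values in [-π/2, π/2], so arcsin(sin(x)) = x holds only for x in that interval, not for all real x.

Conclusion: No, this is NOT an identity.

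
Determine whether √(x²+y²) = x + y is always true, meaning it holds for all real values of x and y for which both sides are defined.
No, this is NOT an identity.

Claim: √(x²+y²) = x + y.
Test a specific point where both sides are defined: x = 1, y = -1.
LHS = √(x²+y²) ≈ 1.4142
RHS = x + y ≈ 0.0000
Since 1.4142 ≠ 0.0000, the equation fails at this point, so it cannot hold for all real values of x and y for which both sides are defined.
(x+y)² = x² + 2xy + y², not x² + y², so the square root does not split this way.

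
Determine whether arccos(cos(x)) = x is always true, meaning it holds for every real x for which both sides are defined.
Claim: arccos(cos(x)) = x.
Test a specific point where both sides are defined: x = -π/6.
LHS = arccos(cos(x)) ≈ 0.5236
RHS = x ≈ -0.5236
Since 0.5236 ≠ -0.5236, the equation fails at this point, so it cannot hold for every real x for which both sides are defined.
arccos only returns values in [0, π], so arccos(cos(x)) = x holds only for x in that interval, not for all real x.

Conclusion: No, this is NOT an identity.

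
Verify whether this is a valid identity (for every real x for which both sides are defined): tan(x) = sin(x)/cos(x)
Yes, this is an identity.

Claim: tan(x) = sin(x)/cos(x).
Reasoning: For an angle x whose terminal point on the unit circle is (cos x, sin x), tan(x) is defined as the ratio (second coordinate)/(first coordinate) = sin(x)/cos(x), wherever cos(x) ≠ 0.
So the two sides agree for every real x for which both sides are defined.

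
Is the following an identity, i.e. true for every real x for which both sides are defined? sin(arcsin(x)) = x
Claim: sin(arcsin(x)) = x.
Reasoning: For -1 ≤ x ≤ 1 (where arcsin is defined), arcsin(x) is by definition an angle whose sine equals x. Taking the sine of that angle returns x. (Note the other order, arcsin(sin x) = x, is NOT an identity.)
So the two sides agree for every real x for which both sides are defined.

Conclusion: Yes, this is an identity.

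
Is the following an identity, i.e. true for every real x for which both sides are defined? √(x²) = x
No, this is NOT an identity.

Claim: √(x²) = x.
Test a specific point where both sides are defined: x = -2.
LHS = √(x²) ≈ 2.0000
RHS = x ≈ -2.0000
Since 2.0000 ≠ -2.0000, the equation fails at this point, so it cannot hold for every real x for which both sides are defined.
√(x²) = |x|, which differs from x whenever x < 0 (both sides are defined for every real x).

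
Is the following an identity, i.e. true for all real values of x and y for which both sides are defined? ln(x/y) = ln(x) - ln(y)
Yes, this is an identity.

Claim: ln(x/y) = ln(x) - ln(y).
Reasoning: Both sides are simultaneously defined only when x, y > 0. Write x = e^p, y = e^q. Then x/y = e^(p-q), so ln(x/y) = p - q = ln(x) - ln(y).
So the two sides agree for all real values of x and y for which both sides are defined.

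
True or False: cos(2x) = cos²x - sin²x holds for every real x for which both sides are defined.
True.

Claim: cos(2x) = cos²x - sin²x.
Reasoning: Put y = x in the addition formula cos(x+y) = cos(x)cos(y) - sin(x)sin(y): cos(2x) = cos²x - sin²x.
So the two sides agree for every real x for which both sides are defined.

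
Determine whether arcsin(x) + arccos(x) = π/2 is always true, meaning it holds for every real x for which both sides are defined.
Claim: arcsin(x) + arccos(x) = π/2.
Reasoning: Both sides are defined for -1 ≤ x ≤ 1. Let θ = arcsin(x), so sin θ = x and θ ∈ [-π/2, π/2]. Then cos(π/2 - θ) = sin θ = x and π/2 - θ ∈ [0, π], which is exactly the range of arccos, so arccos(x) = π/2 - θ. Adding: arcsin(x) + arccos(x) = θ + (π/2 - θ) = π/2.
So the two sides agree for every real x for which both sides are defined.

Conclusion: Yes, this is an identity.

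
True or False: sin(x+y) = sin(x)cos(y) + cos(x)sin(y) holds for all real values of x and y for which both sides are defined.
True.

Claim: sin(x+y) = sin(x)cos(y) + cos(x)sin(y).
Reasoning: By Euler's formula e^(i(x+y)) = e^(ix)·e^(iy) = (cos x + i·sin x)(cos y + i·sin y). The imaginary part of the left side is sin(x+y); the imaginary part of the product is sin(x)cos(y) + cos(x)sin(y).
So the two sides agree for all real values of x and y for which both sides are defined.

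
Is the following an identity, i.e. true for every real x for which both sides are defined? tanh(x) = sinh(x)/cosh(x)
Yes, this is an identity.

Claim: tanh(x) = sinh(x)/cosh(x).
Reasoning: tanh(x) is defined as sinh(x)/cosh(x) = (e^x - e^-x)/(e^x + e^-x); cosh(x) ≥ 1 is never zero, so this holds for every real x.
So the two sides agree for every real x for which both sides are defined.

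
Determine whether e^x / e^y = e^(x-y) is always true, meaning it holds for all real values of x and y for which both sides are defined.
Claim: e^x / e^y = e^(x-y).
Reasoning: 1/e^y = e^(-y), so e^x / e^y = e^x · e^(-y) = e^(x + (-y)) = e^(x-y) by the product rule for exponents.
So the two sides agree for all real values of x and y for which both sides are defined.

Conclusion: Yes, this is an identity.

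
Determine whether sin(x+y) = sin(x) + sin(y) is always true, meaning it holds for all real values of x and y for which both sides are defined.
No, this is NOT an identity.

Claim: sin(x+y) = sin(x) + sin(y).
Test a specific point where both sides are defined: x = -π/6, y = π/2.
LHS = sin(x+y) ≈ 0.8660
RHS = sin(x) + sin(y) ≈ 0.5000
Since 0.8660 ≠ 0.5000, the equation fails at this point, so it cannot hold for all real values of x and y for which both sides are defined.
The correct expansion is sin(x+y) = sin(x)cos(y) + cos(x)sin(y); sine is not additive.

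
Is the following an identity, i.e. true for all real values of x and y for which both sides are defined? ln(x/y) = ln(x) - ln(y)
Yes, this is an identity.

Claim: ln(x/y) = ln(x) - ln(y).
Reasoning: Both sides are simultaneously defined only when x, y > 0. Write x = e^p, y = e^q. Then x/y = e^(p-q), so ln(x/y) = p - q = ln(x) - ln(y).
So the two sides agree for all real values of x and y for which both sides are defined.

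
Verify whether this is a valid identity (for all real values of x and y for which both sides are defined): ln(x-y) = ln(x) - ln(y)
Claim: ln(x-y) = ln(x) - ln(y).
Test a specific point where both sides are defined: x = 5, y = 1.
LHS = ln(x-y) ≈ 1.3863
RHS = ln(x) - ln(y) ≈ 1.6094
Since 1.3863 ≠ 1.6094, the equation fails at this point, so it cannot hold for all real values of x and y for which both sides are defined.
ln(x) - ln(y) = ln(x/y), not ln(x-y).

Conclusion: No, this is NOT an identity.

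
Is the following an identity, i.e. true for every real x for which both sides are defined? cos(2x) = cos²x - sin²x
Claim: cos(2x) = cos²x - sin²x.
Reasoning: Put y = x in the addition formula cos(x+y) = cos(x)cos(y) - sin(x)sin(y): cos(2x) = cos²x - sin²x.
So the two sides agree for every real x for which both sides are defined.

Conclusion: Yes, this is an identity.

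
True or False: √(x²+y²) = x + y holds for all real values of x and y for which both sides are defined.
Claim: √(x²+y²) = x + y.
Test a specific point where both sides are defined: x = -2, y = 2.
LHS = √(x²+y²) ≈ 2.8284
RHS = x + y ≈ 0.0000
Since 2.8284 ≠ 0.0000, the equation fails at this point, so it cannot hold for all real values of x and y for which both sides are defined.
(x+y)² = x² + 2xy + y², not x² + y², so the square root does not split this way.

Conclusion: False.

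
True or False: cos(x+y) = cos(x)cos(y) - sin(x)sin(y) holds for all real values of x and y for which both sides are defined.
True.

Claim: cos(x+y) = cos(x)cos(y) - sin(x)sin(y).
Reasoning: By Euler's formula e^(i(x+y)) = e^(ix)·e^(iy) = (cos x + i·sin x)(cos y + i·sin y). The real part of the left side is cos(x+y); the real part of the product is cos(x)cos(y) - sin(x)sin(y) (since i·i = -1).
So the two sides agree for all real values of x and y for which both sides are defined.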